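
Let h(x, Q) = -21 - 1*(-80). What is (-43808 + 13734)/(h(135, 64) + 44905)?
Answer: -15037/22482 ≈ -0.66885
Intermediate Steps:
h(x, Q) = 59 (h(x, Q) = -21 + 80 = 59)
(-43808 + 13734)/(h(135, 64) + 44905) = (-43808 + 13734)/(59 + 44905) = -30074/44964 = -30074*1/44964 = -15037/22482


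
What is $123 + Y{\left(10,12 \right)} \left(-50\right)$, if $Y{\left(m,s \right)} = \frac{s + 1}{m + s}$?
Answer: $\frac{1028}{11} \approx 93.455$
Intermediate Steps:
$Y{\left(m,s \right)} = \frac{1 + s}{m + s}$
$123 + Y{\left(10,12 \right)} \left(-50\right) = 123 + \frac{1 + 12}{10 + 12} \left(-50\right) = 123 + \frac{1}{22} \cdot 13 \left(-50\right) = 123 + \frac{13}{22} \left(-50\right) = 123 - \frac{325}{11} = \frac{1028}{11}$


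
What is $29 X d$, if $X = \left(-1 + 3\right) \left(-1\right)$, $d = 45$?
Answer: $-2610$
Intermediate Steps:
$X = -2$ ($X = 2 \left(-1\right) = -2$)
$29 X d = 29 \left(-2\right) 45 = \left(-58\right) 45 = -2610$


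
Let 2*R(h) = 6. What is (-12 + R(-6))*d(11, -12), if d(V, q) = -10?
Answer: 90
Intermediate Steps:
R(h) = 3 (R(h) = (½)*6 = 3)
(-12 + R(-6))*d(11, -12) = (-12 + 3)*(-10) = -9*(-10) = 90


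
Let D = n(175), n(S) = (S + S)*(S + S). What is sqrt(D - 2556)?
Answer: 2*sqrt(29986) ≈ 346.33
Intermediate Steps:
n(S) = 4*S**2 (n(S) = (2*S)*(2*S) = 4*S**2)
D = 122500 (D = 4*175**2 = 4*30625 = 122500)
sqrt(D - 2556) = sqrt(122500 - 2556) = sqrt(119944) = 2*sqrt(29986)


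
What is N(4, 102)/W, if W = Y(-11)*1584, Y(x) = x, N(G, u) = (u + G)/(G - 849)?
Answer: 53/7361640 ≈ 7.1995e-6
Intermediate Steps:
N(G, u) = (G + u)/(-849 + G)
W = -17424 (W = -11*1584 = -17424)
N(4, 102)/W = ((4 + 102)/(-849 + 4))/(-17424) = (106/(-845))*(-1/17424) = -1/845*106*(-1/17424) = -106/845*(-1/17424) = 53/7361640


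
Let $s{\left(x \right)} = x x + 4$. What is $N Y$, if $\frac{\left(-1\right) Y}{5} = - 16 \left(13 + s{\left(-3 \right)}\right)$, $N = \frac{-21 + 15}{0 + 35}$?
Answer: $- \frac{2496}{7} \approx -356.57$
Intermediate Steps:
$N = - \frac{6}{35} \approx -0.17143$
$s{\left(x \right)} = 4 + x^{2}$ ($s{\left(x \right)} = x^{2} + 4 = 4 + x^{2}$)
$Y = 2080$ ($Y = - 5 \left(- 16 \left(13 + \left(4 + \left(-3\right)^{2}\right)\right)\right) = - 5 \left(- 16 \left(13 + \left(4 + 9\right)\right)\right) = - 5 \left(- 16 \left(13 + 13\right)\right) = - 5 \left(\left(-16\right) 26\right) = \left(-5\right) \left(-416\right) = 2080$)
$N Y = \left(- \frac{6}{35}\right) 2080 = - \frac{2496}{7}$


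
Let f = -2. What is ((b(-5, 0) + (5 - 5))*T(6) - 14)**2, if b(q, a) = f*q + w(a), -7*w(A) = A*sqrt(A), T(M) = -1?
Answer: 576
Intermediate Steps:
w(A) = -A**(3/2)/7 (w(A) = -A*sqrt(A)/7 = -A**(3/2)/7)
b(q, a) = -2*q - a**(3/2)/7
((b(-5, 0) + (5 - 5))*T(6) - 14)**2 = (((-2*(-5) - 0**(3/2)/7) + (5 - 5))*(-1) - 14)**2 = (((10 - 1/7*0) + 0)*(-1) - 14)**2 = (((10 + 0) + 0)*(-1) - 14)**2 = ((10 + 0)*(-1) - 14)**2 = (10*(-1) - 14)**2 = (-10 - 14)**2 = (-24)**2 = 576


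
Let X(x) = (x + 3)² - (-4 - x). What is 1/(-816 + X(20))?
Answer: -1/263 ≈ -0.0038023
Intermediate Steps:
X(x) = 4 + x + (3 + x)² (X(x) = (3 + x)² + (4 + x) = 4 + x + (3 + x)²)
1/(-816 + X(20)) = 1/(-816 + (4 + 20 + (3 + 20)²)) = 1/(-816 + (4 + 20 + 23²)) = 1/(-816 + (4 + 20 + 529)) = 1/(-816 + 553) = 1/(-263) = -1/263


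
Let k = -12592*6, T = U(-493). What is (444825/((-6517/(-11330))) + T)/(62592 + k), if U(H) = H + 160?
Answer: -559744121/9384480 ≈ -59.646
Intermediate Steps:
U(H) = 160 + H
T = -333 (T = 160 - 493 = -333)
k = -75552
(444825/((-6517/(-11330))) + T)/(62592 + k) = (444825/((-6517/(-11330))) - 333)/(62592 - 75552) = (444825/((-6517*(-1/11330))) - 333)/(-12960) = (444825/(6517/11330) - 333)*(-1/12960) = (444825*(11330/6517) - 333)*(-1/12960) = (5039867250/6517 - 333)*(-1/12960) = (5037697089/6517)*(-1/12960) = -559744121/9384480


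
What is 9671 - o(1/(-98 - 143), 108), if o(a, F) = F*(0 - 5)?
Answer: 10211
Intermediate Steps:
o(a, F) = -5*F (o(a, F) = F*(-5) = -5*F)
9671 - o(1/(-98 - 143), 108) = 9671 - (-5)*108 = 9671 - 1*(-540) = 9671 + 540 = 10211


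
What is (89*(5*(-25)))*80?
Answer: -890000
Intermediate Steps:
(89*(5*(-25)))*80 = (89*(-125))*80 = -11125*80 = -890000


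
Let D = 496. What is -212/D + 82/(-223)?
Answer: -21987/27652 ≈ -0.79513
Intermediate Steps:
-212/D + 82/(-223) = -212/496 + 82/(-223) = -212*1/496 + 82*(-1/223) = -53/124 - 82/223 = -21987/27652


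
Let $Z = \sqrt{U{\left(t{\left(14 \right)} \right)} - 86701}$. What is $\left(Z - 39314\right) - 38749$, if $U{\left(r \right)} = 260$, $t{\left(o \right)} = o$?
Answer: $-78063 + i \sqrt{86441} \approx -78063.0 + 294.01 i$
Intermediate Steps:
$Z = i \sqrt{86441}$ ($Z = \sqrt{260 - 86701} = \sqrt{-86441} = i \sqrt{86441} \approx 294.01 i$)
$\left(Z - 39314\right) - 38749 = \left(i \sqrt{86441} - 39314\right) - 38749 = \left(-39314 + i \sqrt{86441}\right) - 38749 = -78063 + i \sqrt{86441}$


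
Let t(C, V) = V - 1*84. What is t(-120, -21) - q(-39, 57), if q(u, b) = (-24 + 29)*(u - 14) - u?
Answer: 121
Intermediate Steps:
t(C, V) = -84 + V (t(C, V) = V - 84 = -84 + V)
q(u, b) = -70 + 4*u (q(u, b) = 5*(-14 + u) - u = (-70 + 5*u) - u = -70 + 4*u)
t(-120, -21) - q(-39, 57) = (-84 - 21) - (-70 + 4*(-39)) = -105 - (-70 - 156) = -105 - 1*(-226) = -105 + 226 = 121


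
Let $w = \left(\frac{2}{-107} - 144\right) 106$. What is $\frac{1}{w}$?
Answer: $- \frac{107}{1633460} \approx -6.5505 \cdot 10^{-5}$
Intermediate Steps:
$w = - \frac{1633460}{107}$ ($w = \left(2 \left(- \frac{1}{107}\right) - 144\right) 106 = \left(- \frac{2}{107} - 144\right) 106 = \left(- \frac{15410}{107}\right) 106 = - \frac{1633460}{107} \approx -15266.0$)
$\frac{1}{w} = \frac{1}{- \frac{1633460}{107}} = - \frac{107}{1633460}$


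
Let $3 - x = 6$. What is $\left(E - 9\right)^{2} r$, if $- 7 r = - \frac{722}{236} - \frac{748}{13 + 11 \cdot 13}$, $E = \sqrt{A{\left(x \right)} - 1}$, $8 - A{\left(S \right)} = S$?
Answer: $\frac{36145}{354} - \frac{108435 \sqrt{10}}{5369} \approx 38.238$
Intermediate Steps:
$x = -3$ ($x = 3 - 6 = -3$)
$A{\left(S \right)} = 8 - S$
$E = \sqrt{10}$ ($E = \sqrt{\left(8 - -3\right) - 1} = \sqrt{\left(8 + 3\right) - 1} = \sqrt{11 - 1} = \sqrt{10} \approx 3.1623$)
$r = \frac{36145}{32214}$ ($r = - \frac{- \frac{722}{236} - \frac{748}{13 + 11 \cdot 13}}{7} = - \frac{\left(-722\right) \frac{1}{236} - \frac{748}{13 + 143}}{7} = - \frac{- \frac{361}{118} - \frac{748}{156}}{7} = - \frac{- \frac{361}{118} - \frac{187}{39}}{7} = \left(- \frac{1}{7}\right) \left(- \frac{36145}{4602}\right) = \frac{36145}{32214} \approx 1.122$)
$\left(E - 9\right)^{2} r = \left(\sqrt{10} - 9\right)^{2} \cdot \frac{36145}{32214} = \left(-9 + \sqrt{10}\right)^{2} \cdot \frac{36145}{32214} = \frac{36145 \left(-9 + \sqrt{10}\right)^{2}}{32214}$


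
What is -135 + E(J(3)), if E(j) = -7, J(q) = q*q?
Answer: -142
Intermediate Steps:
J(q) = q²
-135 + E(J(3)) = -135 - 7 = -142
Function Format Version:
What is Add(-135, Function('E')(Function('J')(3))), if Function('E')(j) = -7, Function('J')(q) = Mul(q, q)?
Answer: -142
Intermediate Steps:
Function('J')(q) = Pow(q, 2)
Add(-135, Function('E')(Function('J')(3))) = Add(-135, -7) = -142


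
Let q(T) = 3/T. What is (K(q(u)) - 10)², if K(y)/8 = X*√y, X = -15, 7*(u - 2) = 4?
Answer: 16900 + 400*√42 ≈ 19492.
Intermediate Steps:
u = 18/7 (u = 2 + (⅐)*4 = 2 + 4/7 = 18/7 ≈ 2.5714)
K(y) = -120*√y (K(y) = 8*(-15*√y) = -120*√y)
(K(q(u)) - 10)² = (-120*√42/6 - 10)² = (-20*√42 - 10)² = (-10 - 20*√42)²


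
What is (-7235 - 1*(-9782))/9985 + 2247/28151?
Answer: 94136892/281087735 ≈ 0.33490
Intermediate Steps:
(-7235 - 1*(-9782))/9985 + 2247/28151 = (-7235 + 9782)*(1/9985) + 2247*(1/28151) = 2547*(1/9985) + 2247/28151 = 2547/9985 + 2247/28151 = 94136892/281087735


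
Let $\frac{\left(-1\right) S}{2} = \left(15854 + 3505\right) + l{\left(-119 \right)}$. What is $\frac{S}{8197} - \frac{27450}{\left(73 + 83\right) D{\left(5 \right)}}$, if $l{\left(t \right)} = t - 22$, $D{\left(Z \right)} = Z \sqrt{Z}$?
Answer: $- \frac{38436}{8197} - \frac{183 \sqrt{5}}{26} \approx -20.428$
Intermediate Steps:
$D{\left(Z \right)} = Z^{\frac{3}{2}}$
$l{\left(t \right)} = -22 + t$ ($l{\left(t \right)} = t - 22 = -22 + t$)
$S = -38436$ ($S = - 2 \left(\left(15854 + 3505\right) - 141\right) = - 2 \left(19359 - 141\right) = \left(-2\right) 19218 = -38436$)
$\frac{S}{8197} - \frac{27450}{\left(73 + 83\right) D{\left(5 \right)}} = - \frac{38436}{8197} - \frac{27450}{\left(73 + 83\right) 5^{\frac{3}{2}}} = \left(-38436\right) \frac{1}{8197} - \frac{27450}{156 \cdot 5 \sqrt{5}} = - \frac{38436}{8197} - \frac{27450}{780 \sqrt{5}} = - \frac{38436}{8197} - 27450 \frac{\sqrt{5}}{3900} = - \frac{38436}{8197} - \frac{183 \sqrt{5}}{26}$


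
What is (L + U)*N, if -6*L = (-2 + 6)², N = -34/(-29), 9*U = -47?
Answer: -2414/261 ≈ -9.2490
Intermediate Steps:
U = -47/9 (U = (⅑)*(-47) = -47/9 ≈ -5.2222)
N = 34/29 (N = -34*(-1/29) = 34/29 ≈ 1.1724)
L = -8/3 (L = -(-2 + 6)²/6 = -⅙*4² = -⅙*16 = -8/3 ≈ -2.6667)
(L + U)*N = (-8/3 - 47/9)*(34/29) = -71/9*34/29 = -2414/261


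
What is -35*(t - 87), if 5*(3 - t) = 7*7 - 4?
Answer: 3255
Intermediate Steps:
t = -6 (t = 3 - (7*7 - 4)/5 = 3 - (49 - 4)/5 = 3 - ⅕*45 = 3 - 9 = -6)
-35*(t - 87) = -35*(-6 - 87) = -35*(-93) = 3255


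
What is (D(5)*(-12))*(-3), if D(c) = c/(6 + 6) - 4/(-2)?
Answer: 87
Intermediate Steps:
D(c) = 2 + c/12 (D(c) = c/12 - 4*(-½) = c*(1/12) + 2 = c/12 + 2 = 2 + c/12)
(D(5)*(-12))*(-3) = ((2 + (1/12)*5)*(-12))*(-3) = ((2 + 5/12)*(-12))*(-3) = ((29/12)*(-12))*(-3) = -29*(-3) = 87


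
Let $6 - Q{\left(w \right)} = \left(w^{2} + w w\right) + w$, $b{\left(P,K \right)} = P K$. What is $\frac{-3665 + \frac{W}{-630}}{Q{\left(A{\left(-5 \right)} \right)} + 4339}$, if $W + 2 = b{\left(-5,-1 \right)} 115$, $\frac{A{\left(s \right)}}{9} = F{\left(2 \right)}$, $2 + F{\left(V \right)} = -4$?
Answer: $\frac{769841}{300930} \approx 2.5582$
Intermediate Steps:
$b{\left(P,K \right)} = K P$
$F{\left(V \right)} = -6$ ($F{\left(V \right)} = -2 - 4 = -6$)
$A{\left(s \right)} = -54$ ($A{\left(s \right)} = 9 \left(-6\right) = -54$)
$Q{\left(w \right)} = 6 - w - 2 w^{2}$ ($Q{\left(w \right)} = 6 - \left(\left(w^{2} + w w\right) + w\right) = 6 - \left(\left(w^{2} + w^{2}\right) + w\right) = 6 - \left(2 w^{2} + w\right) = 6 - \left(w + 2 w^{2}\right) = 6 - w - 2 w^{2}$)
$W = 573$ ($W = -2 + \left(-1\right) \left(-5\right) 115 = -2 + 5 \cdot 115 = -2 + 575 = 573$)
$\frac{-3665 + \frac{W}{-630}}{Q{\left(A{\left(-5 \right)} \right)} + 4339} = \frac{-3665 + \frac{573}{-630}}{\left(6 - -54 - 2 \left(-54\right)^{2}\right) + 4339} = \frac{-3665 + 573 \left(- \frac{1}{630}\right)}{\left(6 + 54 - 5832\right) + 4339} = \frac{-3665 - \frac{191}{210}}{\left(6 + 54 - 5832\right) + 4339} = - \frac{769841}{210 \left(-5772 + 4339\right)} = - \frac{769841}{210 \left(-1433\right)} = \left(- \frac{769841}{210}\right) \left(- \frac{1}{1433}\right) = \frac{769841}{300930}$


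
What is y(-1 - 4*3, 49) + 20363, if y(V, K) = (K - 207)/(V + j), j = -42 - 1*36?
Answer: 1853191/91 ≈ 20365.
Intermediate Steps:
j = -78 (j = -42 - 36 = -78)
y(V, K) = (-207 + K)/(-78 + V) (y(V, K) = (K - 207)/(V - 78) = (-207 + K)/(-78 + V))
y(-1 - 4*3, 49) + 20363 = (-207 + 49)/(-78 + (-1 - 4*3)) + 20363 = -158/(-78 + (-1 - 12)) + 20363 = -158/(-78 - 13) + 20363 = -158/(-91) + 20363 = -1/91*(-158) + 20363 = 158/91 + 20363 = 1853191/91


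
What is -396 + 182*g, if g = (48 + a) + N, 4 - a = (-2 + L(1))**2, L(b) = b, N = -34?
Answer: 2698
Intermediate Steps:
a = 3 (a = 4 - (-2 + 1)**2 = 4 - 1*(-1)**2 = 4 - 1*1 = 4 - 1 = 3)
g = 17 (g = (48 + 3) - 34 = 51 - 34 = 17)
-396 + 182*g = -396 + 182*17 = -396 + 3094 = 2698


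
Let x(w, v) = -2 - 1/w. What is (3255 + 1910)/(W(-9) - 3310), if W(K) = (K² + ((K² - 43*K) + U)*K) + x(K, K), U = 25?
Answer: -46485/69011 ≈ -0.67359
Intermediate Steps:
W(K) = -2 + K² - 1/K + K*(25 + K² - 43*K) (W(K) = (K² + ((K² - 43*K) + 25)*K) + (-2 - 1/K) = (K² + (25 + K² - 43*K)*K) + (-2 - 1/K) = (K² + K*(25 + K² - 43*K)) + (-2 - 1/K) = -2 + K² - 1/K + K*(25 + K² - 43*K))
(3255 + 1910)/(W(-9) - 3310) = (3255 + 1910)/((-2 + (-9)³ - 1/(-9) - 42*(-9)² + 25*(-9)) - 3310) = 5165/((-2 - 729 - 1*(-⅑) - 42*81 - 225) - 3310) = 5165/((-2 - 729 + ⅑ - 3402 - 225) - 3310) = 5165/(-39221/9 - 3310) = 5165/(-69011/9) = 5165*(-9/69011) = -46485/69011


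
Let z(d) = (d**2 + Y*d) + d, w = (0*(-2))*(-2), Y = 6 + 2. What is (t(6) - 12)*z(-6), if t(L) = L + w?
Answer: 108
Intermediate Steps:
Y = 8
w = 0 (w = 0*(-2) = 0)
z(d) = d**2 + 9*d (z(d) = (d**2 + 8*d) + d = d**2 + 9*d)
t(L) = L (t(L) = L + 0 = L)
(t(6) - 12)*z(-6) = (6 - 12)*(-6*(9 - 6)) = -(-36)*3 = -6*(-18) = 108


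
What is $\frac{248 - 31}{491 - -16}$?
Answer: $\frac{217}{507} \approx 0.42801$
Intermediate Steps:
$\frac{248 - 31}{491 - -16} = \frac{217}{491 + 16} = \frac{217}{507}$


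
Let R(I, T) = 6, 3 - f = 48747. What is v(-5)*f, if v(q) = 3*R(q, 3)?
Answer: -877392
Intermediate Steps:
f = -48744 (f = 3 - 1*48747 = 3 - 48747 = -48744)
v(q) = 18 (v(q) = 3*6 = 18)
v(-5)*f = 18*(-48744) = -877392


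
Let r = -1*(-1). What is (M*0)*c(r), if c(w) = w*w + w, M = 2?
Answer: 0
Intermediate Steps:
r = 1
c(w) = w + w² (c(w) = w² + w = w + w²)
(M*0)*c(r) = (2*0)*(1*(1 + 1)) = 0*(1*2) = 0*2 = 0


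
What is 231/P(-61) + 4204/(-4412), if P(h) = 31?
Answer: 222212/34193 ≈ 6.4988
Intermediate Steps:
231/P(-61) + 4204/(-4412) = 231/31 + 4204/(-4412) = 231*(1/31) + 4204*(-1/4412) = 231/31 - 1051/1103 = 222212/34193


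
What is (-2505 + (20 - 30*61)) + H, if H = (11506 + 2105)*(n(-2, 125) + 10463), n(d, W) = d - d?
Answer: 142407578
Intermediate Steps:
n(d, W) = 0
H = 142411893 (H = (11506 + 2105)*(0 + 10463) = 13611*10463 = 142411893)
(-2505 + (20 - 30*61)) + H = (-2505 + (20 - 30*61)) + 142411893 = (-2505 + (20 - 1830)) + 142411893 = (-2505 - 1810) + 142411893 = -4315 + 142411893 = 142407578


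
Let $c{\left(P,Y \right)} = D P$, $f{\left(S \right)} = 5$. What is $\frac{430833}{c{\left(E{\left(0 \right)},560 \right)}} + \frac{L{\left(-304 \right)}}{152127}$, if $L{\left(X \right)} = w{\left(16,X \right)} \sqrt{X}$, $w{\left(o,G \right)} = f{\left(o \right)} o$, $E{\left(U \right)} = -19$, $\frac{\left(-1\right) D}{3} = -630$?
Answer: $- \frac{143611}{11970} + \frac{320 i \sqrt{19}}{152127} \approx -11.998 + 0.009169 i$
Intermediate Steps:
$D = 1890$ ($D = \left(-3\right) \left(-630\right) = 1890$)
$c{\left(P,Y \right)} = 1890 P$
$w{\left(o,G \right)} = 5 o$
$L{\left(X \right)} = 80 \sqrt{X}$ ($L{\left(X \right)} = 5 \cdot 16 \sqrt{X} = 80 \sqrt{X}$)
$\frac{430833}{c{\left(E{\left(0 \right)},560 \right)}} + \frac{L{\left(-304 \right)}}{152127} = \frac{430833}{1890 \left(-19\right)} + \frac{80 \sqrt{-304}}{152127} = \frac{430833}{-35910} + 80 \cdot 4 i \sqrt{19} \cdot \frac{1}{152127} = 430833 \left(- \frac{1}{35910}\right) + 320 i \sqrt{19} \cdot \frac{1}{152127} = - \frac{143611}{11970} + \frac{320 i \sqrt{19}}{152127}$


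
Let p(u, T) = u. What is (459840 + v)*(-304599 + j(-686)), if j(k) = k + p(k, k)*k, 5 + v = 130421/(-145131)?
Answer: 11032225141961804/145131 ≈ 7.6016e+10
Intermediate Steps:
v = -856076/145131 (v = -5 + 130421/(-145131) = -5 + 130421*(-1/145131) = -5 - 130421/145131 = -856076/145131 ≈ -5.8986)
j(k) = k + k**2 (j(k) = k + k*k = k + k**2)
(459840 + v)*(-304599 + j(-686)) = (459840 - 856076/145131)*(-304599 - 686*(1 - 686)) = 66736182964*(-304599 - 686*(-685))/145131 = 66736182964*(-304599 + 469910)/145131 = (66736182964/145131)*165311 = 11032225141961804/145131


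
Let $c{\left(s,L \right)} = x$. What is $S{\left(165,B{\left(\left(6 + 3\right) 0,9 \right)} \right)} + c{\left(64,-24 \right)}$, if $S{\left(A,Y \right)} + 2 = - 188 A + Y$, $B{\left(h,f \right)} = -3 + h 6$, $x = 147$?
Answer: $-30878$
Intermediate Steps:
$c{\left(s,L \right)} = 147$
$B{\left(h,f \right)} = -3 + 6 h$
$S{\left(A,Y \right)} = -2 + Y - 188 A$ ($S{\left(A,Y \right)} = -2 - \left(- Y + 188 A\right) = -2 + Y - 188 A$)
$S{\left(165,B{\left(\left(6 + 3\right) 0,9 \right)} \right)} + c{\left(64,-24 \right)} = \left(-2 - \left(3 - 6 \left(6 + 3\right) 0\right) - 31020\right) + 147 = \left(-2 - \left(3 - 6 \cdot 9 \cdot 0\right) - 31020\right) + 147 = \left(-2 + \left(-3 + 6 \cdot 0\right) - 31020\right) + 147 = \left(-2 + \left(-3 + 0\right) - 31020\right) + 147 = \left(-2 - 3 - 31020\right) + 147 = -31025 + 147 = -30878$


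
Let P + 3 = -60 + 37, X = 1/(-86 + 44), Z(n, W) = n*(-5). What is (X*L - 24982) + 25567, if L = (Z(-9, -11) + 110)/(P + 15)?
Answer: 270425/462 ≈ 585.34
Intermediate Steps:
Z(n, W) = -5*n
X = -1/42 (X = 1/(-42) = -1/42 ≈ -0.023810)
P = -26 (P = -3 + (-60 + 37) = -3 - 23 = -26)
L = -155/11 (L = (-5*(-9) + 110)/(-26 + 15) = (45 + 110)/(-11) = 155*(-1/11) = -155/11 ≈ -14.091)
(X*L - 24982) + 25567 = (-1/42*(-155/11) - 24982) + 25567 = (155/462 - 24982) + 25567 = -11541529/462 + 25567 = 270425/462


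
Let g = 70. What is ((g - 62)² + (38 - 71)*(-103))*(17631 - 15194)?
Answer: 8439331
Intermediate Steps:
((g - 62)² + (38 - 71)*(-103))*(17631 - 15194) = ((70 - 62)² + (38 - 71)*(-103))*(17631 - 15194) = (8² - 33*(-103))*2437 = (64 + 3399)*2437 = 3463*2437 = 8439331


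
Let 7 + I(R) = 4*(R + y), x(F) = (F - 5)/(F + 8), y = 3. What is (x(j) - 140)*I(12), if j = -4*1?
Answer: -30157/4 ≈ -7539.3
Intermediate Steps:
j = -4
x(F) = (-5 + F)/(8 + F)
I(R) = 5 + 4*R (I(R) = -7 + 4*(R + 3) = -7 + 4*(3 + R) = -7 + (12 + 4*R) = 5 + 4*R)
(x(j) - 140)*I(12) = ((-5 - 4)/(8 - 4) - 140)*(5 + 4*12) = (-9/4 - 140)*(5 + 48) = ((¼)*(-9) - 140)*53 = (-9/4 - 140)*53 = -569/4*53 = -30157/4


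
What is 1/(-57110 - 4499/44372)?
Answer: -44372/2534089419 ≈ -1.7510e-5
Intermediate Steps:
1/(-57110 - 4499/44372) = 1/(-2534089419/44372) = -44372/2534089419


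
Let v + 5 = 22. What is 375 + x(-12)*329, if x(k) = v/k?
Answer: -1093/12 ≈ -91.083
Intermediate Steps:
v = 17 (v = -5 + 22 = 17)
x(k) = 17/k
375 + x(-12)*329 = 375 + (17/(-12))*329 = 375 + (17*(-1/12))*329 = 375 - 17/12*329 = 375 - 5593/12 = -1093/12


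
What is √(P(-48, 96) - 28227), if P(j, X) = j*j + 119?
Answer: 2*I*√6451 ≈ 160.64*I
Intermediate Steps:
P(j, X) = 119 + j² (P(j, X) = j² + 119 = 119 + j²)
√(P(-48, 96) - 28227) = √((119 + (-48)²) - 28227) = √((119 + 2304) - 28227) = √(2423 - 28227) = √(-25804) = 2*I*√6451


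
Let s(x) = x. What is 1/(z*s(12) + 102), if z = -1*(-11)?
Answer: 1/234 ≈ 0.0042735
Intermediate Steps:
z = 11
1/(z*s(12) + 102) = 1/(11*12 + 102) = 1/(132 + 102) = 1/234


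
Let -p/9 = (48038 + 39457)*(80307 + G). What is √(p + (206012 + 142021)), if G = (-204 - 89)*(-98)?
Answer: I*√85848783522 ≈ 2.93e+5*I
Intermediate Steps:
G = 28714 (G = -293*(-98) = 28714)
p = -85849131555 (p = -9*(48038 + 39457)*(80307 + 28714) = -787455*109021 = -9*9538792395 = -85849131555)
√(p + (206012 + 142021)) = √(-85849131555 + (206012 + 142021)) = √(-85849131555 + 348033) = √(-85848783522) = I*√85848783522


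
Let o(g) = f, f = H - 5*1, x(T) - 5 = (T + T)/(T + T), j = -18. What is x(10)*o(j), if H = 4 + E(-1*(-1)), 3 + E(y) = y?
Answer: -18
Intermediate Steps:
E(y) = -3 + y
x(T) = 6 (x(T) = 5 + (T + T)/(T + T) = 5 + (2*T)/((2*T)) = 5 + (2*T)*(1/(2*T)) = 5 + 1 = 6)
H = 2 (H = 4 + (-3 - 1*(-1)) = 4 + (-3 + 1) = 4 - 2 = 2)
f = -3 (f = 2 - 5*1 = 2 - 5 = -3)
o(g) = -3
x(10)*o(j) = 6*(-3) = -18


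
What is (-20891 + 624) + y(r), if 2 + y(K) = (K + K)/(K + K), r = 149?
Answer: -20268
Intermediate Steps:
y(K) = -1 (y(K) = -2 + (K + K)/(K + K) = -2 + (2*K)/((2*K)) = -2 + (2*K)*(1/(2*K)) = -2 + 1 = -1)
(-20891 + 624) + y(r) = (-20891 + 624) - 1 = -20267 - 1 = -20268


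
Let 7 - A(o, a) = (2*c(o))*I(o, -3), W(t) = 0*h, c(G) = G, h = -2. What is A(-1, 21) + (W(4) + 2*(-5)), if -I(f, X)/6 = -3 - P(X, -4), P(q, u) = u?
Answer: -15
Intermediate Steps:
I(f, X) = -6 (I(f, X) = -6*(-3 - 1*(-4)) = -6*(-3 + 4) = -6*1 = -6)
W(t) = 0 (W(t) = 0*(-2) = 0)
A(o, a) = 7 + 12*o (A(o, a) = 7 - 2*o*(-6) = 7 - (-12)*o = 7 + 12*o)
A(-1, 21) + (W(4) + 2*(-5)) = (7 + 12*(-1)) + (0 + 2*(-5)) = (7 - 12) + (0 - 10) = -5 - 10 = -15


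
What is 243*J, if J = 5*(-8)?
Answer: -9720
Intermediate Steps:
J = -40
243*J = 243*(-40) = -9720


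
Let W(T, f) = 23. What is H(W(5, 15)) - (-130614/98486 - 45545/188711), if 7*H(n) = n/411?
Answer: 42122765768203/26735085738921 ≈ 1.5756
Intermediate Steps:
H(n) = n/2877 (H(n) = (n/411)/7 = n/2877)
H(W(5, 15)) - (-130614/98486 - 45545/188711) = (1/2877)*23 - (-130614/98486 - 45545/188711) = 23/2877 - (-130614*1/98486 - 45545*1/188711) = 23/2877 - (-65307/49243 - 45545/188711) = 23/2877 - 1*(-14566921712/9292695773) = 23/2877 + 14566921712/9292695773 = 42122765768203/26735085738921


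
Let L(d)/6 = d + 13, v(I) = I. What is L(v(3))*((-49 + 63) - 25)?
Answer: -1056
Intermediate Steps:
L(d) = 78 + 6*d (L(d) = 6*(d + 13) = 6*(13 + d) = 78 + 6*d)
L(v(3))*((-49 + 63) - 25) = (78 + 6*3)*((-49 + 63) - 25) = (78 + 18)*(14 - 25) = 96*(-11) = -1056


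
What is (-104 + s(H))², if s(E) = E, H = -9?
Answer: 12769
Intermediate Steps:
(-104 + s(H))² = (-104 - 9)² = (-113)² = 12769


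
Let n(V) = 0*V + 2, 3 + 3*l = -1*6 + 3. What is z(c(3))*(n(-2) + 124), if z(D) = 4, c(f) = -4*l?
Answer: 504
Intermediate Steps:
l = -2 (l = -1 + (-1*6 + 3)/3 = -1 + (-6 + 3)/3 = -1 + (⅓)*(-3) = -1 - 1 = -2)
n(V) = 2 (n(V) = 0 + 2 = 2)
c(f) = 8 (c(f) = -4*(-2) = 8)
z(c(3))*(n(-2) + 124) = 4*(2 + 124) = 4*126 = 504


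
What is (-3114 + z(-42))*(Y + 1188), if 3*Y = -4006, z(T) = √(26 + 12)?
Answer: 458796 - 442*√38/3 ≈ 4.5789e+5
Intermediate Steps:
z(T) = √38
Y = -4006/3 (Y = (⅓)*(-4006) = -4006/3 ≈ -1335.3)
(-3114 + z(-42))*(Y + 1188) = (-3114 + √38)*(-4006/3 + 1188) = (-3114 + √38)*(-442/3) = 458796 - 442*√38/3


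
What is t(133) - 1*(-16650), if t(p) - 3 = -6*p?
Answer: 15855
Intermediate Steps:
t(p) = 3 - 6*p
t(133) - 1*(-16650) = (3 - 6*133) - 1*(-16650) = (3 - 798) + 16650 = -795 + 16650 = 15855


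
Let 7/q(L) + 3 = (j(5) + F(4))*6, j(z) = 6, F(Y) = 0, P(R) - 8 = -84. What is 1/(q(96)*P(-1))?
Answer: -33/532 ≈ -0.062030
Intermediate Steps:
P(R) = -76 (P(R) = 8 - 84 = -76)
q(L) = 7/33 (q(L) = 7/(-3 + (6 + 0)*6) = 7/(-3 + 6*6) = 7/(-3 + 36) = 7/33)
1/(q(96)*P(-1)) = 1/((7/33)*(-76)) = (33/7)*(-1/76) = -33/532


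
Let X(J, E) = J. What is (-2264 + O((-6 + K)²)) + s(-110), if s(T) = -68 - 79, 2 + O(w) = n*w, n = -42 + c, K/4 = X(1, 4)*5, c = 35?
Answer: -3785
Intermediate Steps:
K = 20 (K = 4*(1*5) = 4*5 = 20)
n = -7 (n = -42 + 35 = -7)
O(w) = -2 - 7*w
s(T) = -147
(-2264 + O((-6 + K)²)) + s(-110) = (-2264 + (-2 - 7*(-6 + 20)²)) - 147 = (-2264 + (-2 - 7*14²)) - 147 = (-2264 + (-2 - 7*196)) - 147 = (-2264 + (-2 - 1372)) - 147 = (-2264 - 1374) - 147 = -3638 - 147 = -3785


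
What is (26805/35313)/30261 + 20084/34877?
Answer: 7154277233399/12423265210587 ≈ 0.57588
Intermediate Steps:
(26805/35313)/30261 + 20084/34877 = (26805*(1/35313))*(1/30261) + 20084*(1/34877) = (8935/11771)*(1/30261) + 20084/34877 = 8935/356202231 + 20084/34877 = 7154277233399/12423265210587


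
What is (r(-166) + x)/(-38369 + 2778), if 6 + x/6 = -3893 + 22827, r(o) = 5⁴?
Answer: -114193/35591 ≈ -3.2085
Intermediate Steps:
r(o) = 625
x = 113568 (x = -36 + 6*(-3893 + 22827) = -36 + 6*18934 = -36 + 113604 = 113568)
(r(-166) + x)/(-38369 + 2778) = (625 + 113568)/(-38369 + 2778) = 114193/(-35591) = 114193*(-1/35591) = -114193/35591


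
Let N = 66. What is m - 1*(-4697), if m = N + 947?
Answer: 5710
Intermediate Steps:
m = 1013 (m = 66 + 947 = 1013)
m - 1*(-4697) = 1013 - 1*(-4697) = 1013 + 4697 = 5710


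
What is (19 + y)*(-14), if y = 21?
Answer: -560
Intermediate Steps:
(19 + y)*(-14) = (19 + 21)*(-14) = 40*(-14) = -560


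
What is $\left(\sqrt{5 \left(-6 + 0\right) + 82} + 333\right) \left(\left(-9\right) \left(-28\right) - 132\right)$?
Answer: $39960 + 240 \sqrt{13} \approx 40825.0$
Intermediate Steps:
$\left(\sqrt{5 \left(-6 + 0\right) + 82} + 333\right) \left(\left(-9\right) \left(-28\right) - 132\right) = \left(\sqrt{5 \left(-6\right) + 82} + 333\right) \left(252 - 132\right) = \left(\sqrt{-30 + 82} + 333\right) 120 = \left(\sqrt{52} + 333\right) 120 = \left(2 \sqrt{13} + 333\right) 120 = \left(333 + 2 \sqrt{13}\right) 120 = 39960 + 240 \sqrt{13}$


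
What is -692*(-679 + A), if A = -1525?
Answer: 1525168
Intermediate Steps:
-692*(-679 + A) = -692*(-679 - 1525) = -692*(-2204) = 1525168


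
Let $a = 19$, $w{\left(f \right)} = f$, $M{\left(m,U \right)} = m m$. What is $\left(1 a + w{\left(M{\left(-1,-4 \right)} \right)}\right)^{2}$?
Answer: $400$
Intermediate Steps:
$M{\left(m,U \right)} = m^{2}$
$\left(1 a + w{\left(M{\left(-1,-4 \right)} \right)}\right)^{2} = \left(1 \cdot 19 + \left(-1\right)^{2}\right)^{2} = \left(19 + 1\right)^{2} = 20^{2} = 400$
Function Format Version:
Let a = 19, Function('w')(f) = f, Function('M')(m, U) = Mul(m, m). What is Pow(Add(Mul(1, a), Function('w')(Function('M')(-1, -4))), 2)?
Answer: 400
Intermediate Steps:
Function('M')(m, U) = Pow(m, 2)
Pow(Add(Mul(1, a), Function('w')(Function('M')(-1, -4))), 2) = Pow(Add(Mul(1, 19), Pow(-1, 2)), 2) = Pow(Add(19, 1), 2) = Pow(20, 2) = 400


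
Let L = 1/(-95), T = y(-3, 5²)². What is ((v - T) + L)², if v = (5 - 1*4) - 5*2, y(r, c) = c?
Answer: 3627773361/9025 ≈ 4.0197e+5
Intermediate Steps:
T = 625 (T = (5²)² = 25² = 625)
v = -9 (v = (5 - 4) - 10 = 1 - 10 = -9)
L = -1/95 ≈ -0.010526
((v - T) + L)² = ((-9 - 1*625) - 1/95)² = ((-9 - 625) - 1/95)² = (-634 - 1/95)² = (-60231/95)² = 3627773361/9025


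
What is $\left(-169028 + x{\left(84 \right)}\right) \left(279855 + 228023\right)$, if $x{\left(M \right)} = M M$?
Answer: $-82262015416$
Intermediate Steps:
$x{\left(M \right)} = M^{2}$
$\left(-169028 + x{\left(84 \right)}\right) \left(279855 + 228023\right) = \left(-169028 + 84^{2}\right) \left(279855 + 228023\right) = \left(-169028 + 7056\right) 507878 = \left(-161972\right) 507878 = -82262015416$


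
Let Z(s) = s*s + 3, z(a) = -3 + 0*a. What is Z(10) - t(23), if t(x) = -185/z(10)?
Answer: 124/3 ≈ 41.333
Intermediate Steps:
z(a) = -3 (z(a) = -3 + 0 = -3)
t(x) = 185/3 (t(x) = -185/(-3) = -185*(-1/3) = 185/3)
Z(s) = 3 + s**2 (Z(s) = s**2 + 3 = 3 + s**2)
Z(10) - t(23) = (3 + 10**2) - 1*185/3 = (3 + 100) - 185/3 = 103 - 185/3 = 124/3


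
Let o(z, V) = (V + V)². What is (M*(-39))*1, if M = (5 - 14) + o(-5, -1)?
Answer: 195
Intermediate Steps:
o(z, V) = 4*V² (o(z, V) = (2*V)² = 4*V²)
M = -5 (M = (5 - 14) + 4*(-1)² = -9 + 4*1 = -9 + 4 = -5)
(M*(-39))*1 = -5*(-39)*1 = 195*1 = 195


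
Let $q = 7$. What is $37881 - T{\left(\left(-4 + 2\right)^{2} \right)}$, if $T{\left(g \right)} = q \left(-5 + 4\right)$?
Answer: $37888$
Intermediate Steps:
$T{\left(g \right)} = -7$ ($T{\left(g \right)} = 7 \left(-5 + 4\right) = 7 \left(-1\right) = -7$)
$37881 - T{\left(\left(-4 + 2\right)^{2} \right)} = 37881 - -7 = 37881 + 7 = 37888$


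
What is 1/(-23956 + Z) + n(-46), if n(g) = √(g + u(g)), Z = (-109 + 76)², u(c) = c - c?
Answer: -1/22867 + I*√46 ≈ -4.3731e-5 + 6.7823*I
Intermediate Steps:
u(c) = 0
Z = 1089 (Z = (-33)² = 1089)
n(g) = √g (n(g) = √(g + 0) = √g)
1/(-23956 + Z) + n(-46) = 1/(-23956 + 1089) + √(-46) = 1/(-22867) + I*√46 = -1/22867 + I*√46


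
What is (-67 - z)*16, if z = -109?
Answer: 672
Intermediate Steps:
(-67 - z)*16 = (-67 - 1*(-109))*16 = (-67 + 109)*16 = 42*16 = 672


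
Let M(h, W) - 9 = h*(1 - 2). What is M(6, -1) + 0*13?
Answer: 3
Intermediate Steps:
M(h, W) = 9 - h (M(h, W) = 9 + h*(1 - 2) = 9 + h*(-1) = 9 - h)
M(6, -1) + 0*13 = (9 - 1*6) + 0*13 = (9 - 6) + 0 = 3 + 0 = 3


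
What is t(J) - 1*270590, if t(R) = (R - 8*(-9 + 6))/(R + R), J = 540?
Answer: -24353053/90 ≈ -2.7059e+5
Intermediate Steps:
t(R) = (24 + R)/(2*R) (t(R) = (R - 8*(-3))/((2*R)) = (R + 24)*(1/(2*R)) = (24 + R)*(1/(2*R)) = (24 + R)/(2*R))
t(J) - 1*270590 = (½)*(24 + 540)/540 - 1*270590 = (½)*(1/540)*564 - 270590 = 47/90 - 270590 = -24353053/90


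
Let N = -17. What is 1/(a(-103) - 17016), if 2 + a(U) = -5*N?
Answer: -1/16933 ≈ -5.9056e-5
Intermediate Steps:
a(U) = 83 (a(U) = -2 - 5*(-17) = -2 + 85 = 83)
1/(a(-103) - 17016) = 1/(83 - 17016) = 1/(-16933) = -1/16933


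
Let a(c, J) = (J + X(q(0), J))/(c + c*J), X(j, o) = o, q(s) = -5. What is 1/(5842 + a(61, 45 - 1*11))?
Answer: 2135/12472738 ≈ 0.00017117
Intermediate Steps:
a(c, J) = 2*J/(c + J*c) (a(c, J) = (J + J)/(c + c*J) = (2*J)/(c + J*c) = 2*J/(c + J*c))
1/(5842 + a(61, 45 - 1*11)) = 1/(5842 + 2*(45 - 1*11)/(61*(1 + (45 - 1*11)))) = 1/(5842 + 2*(45 - 11)*(1/61)/(1 + (45 - 11))) = 1/(5842 + 2*34*(1/61)/(1 + 34)) = 1/(5842 + 2*34*(1/61)/35) = 1/(5842 + 2*34*(1/61)*(1/35)) = 1/(5842 + 68/2135) = 1/(12472738/2135) = 2135/12472738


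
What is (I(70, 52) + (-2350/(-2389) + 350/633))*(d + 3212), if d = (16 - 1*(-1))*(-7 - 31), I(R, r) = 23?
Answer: 95211817466/1512237 ≈ 62961.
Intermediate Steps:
d = -646 (d = (16 + 1)*(-38) = 17*(-38) = -646)
(I(70, 52) + (-2350/(-2389) + 350/633))*(d + 3212) = (23 + (-2350/(-2389) + 350/633))*(-646 + 3212) = (23 + (-2350*(-1/2389) + 350*(1/633)))*2566 = (23 + (2350/2389 + 350/633))*2566 = (23 + 2323700/1512237)*2566 = (37105151/1512237)*2566 = 95211817466/1512237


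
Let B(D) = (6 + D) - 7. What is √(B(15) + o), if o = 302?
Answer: 2*√79 ≈ 17.776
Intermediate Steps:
B(D) = -1 + D
√(B(15) + o) = √((-1 + 15) + 302) = √(14 + 302) = √316 = 2*√79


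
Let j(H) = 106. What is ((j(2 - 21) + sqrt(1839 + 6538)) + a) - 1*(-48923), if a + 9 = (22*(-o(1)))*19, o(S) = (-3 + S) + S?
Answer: 49438 + sqrt(8377) ≈ 49530.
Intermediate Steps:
o(S) = -3 + 2*S
a = 409 (a = -9 + (22*(-(-3 + 2*1)))*19 = -9 + (22*(-(-3 + 2)))*19 = -9 + (22*(-1*(-1)))*19 = -9 + (22*1)*19 = -9 + 22*19 = -9 + 418 = 409)
((j(2 - 21) + sqrt(1839 + 6538)) + a) - 1*(-48923) = ((106 + sqrt(1839 + 6538)) + 409) - 1*(-48923) = ((106 + sqrt(8377)) + 409) + 48923 = (515 + sqrt(8377)) + 48923 = 49438 + sqrt(8377)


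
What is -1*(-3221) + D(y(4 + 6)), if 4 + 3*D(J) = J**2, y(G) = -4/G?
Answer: 80493/25 ≈ 3219.7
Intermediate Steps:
D(J) = -4/3 + J**2/3
-1*(-3221) + D(y(4 + 6)) = -1*(-3221) + (-4/3 + (-4/(4 + 6))**2/3) = 3221 + (-4/3 + (-4/10)**2/3) = 3221 + (-4/3 + (-4*1/10)**2/3) = 3221 + (-4/3 + (-2/5)**2/3) = 3221 + (-4/3 + (1/3)*(4/25)) = 3221 + (-4/3 + 4/75) = 3221 - 32/25 = 80493/25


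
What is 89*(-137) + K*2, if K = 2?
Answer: -12189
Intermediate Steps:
89*(-137) + K*2 = 89*(-137) + 2*2 = -12193 + 4 = -12189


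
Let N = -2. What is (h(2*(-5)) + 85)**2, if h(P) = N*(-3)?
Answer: 8281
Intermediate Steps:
h(P) = 6 (h(P) = -2*(-3) = 6)
(h(2*(-5)) + 85)**2 = (6 + 85)**2 = 91**2 = 8281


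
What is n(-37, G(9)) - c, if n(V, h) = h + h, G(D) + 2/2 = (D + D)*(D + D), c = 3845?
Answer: -3199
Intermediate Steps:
G(D) = -1 + 4*D² (G(D) = -1 + (D + D)*(D + D) = -1 + (2*D)*(2*D) = -1 + 4*D²)
n(V, h) = 2*h
n(-37, G(9)) - c = 2*(-1 + 4*9²) - 1*3845 = 2*(-1 + 4*81) - 3845 = 2*(-1 + 324) - 3845 = 2*323 - 3845 = 646 - 3845 = -3199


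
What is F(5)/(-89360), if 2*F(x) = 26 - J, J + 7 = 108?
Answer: 15/35744 ≈ 0.00041965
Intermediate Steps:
J = 101 (J = -7 + 108 = 101)
F(x) = -75/2 (F(x) = (26 - 1*101)/2 = (26 - 101)/2 = (½)*(-75) = -75/2)
F(5)/(-89360) = -75/2/(-89360) = -75/2*(-1/89360) = 15/35744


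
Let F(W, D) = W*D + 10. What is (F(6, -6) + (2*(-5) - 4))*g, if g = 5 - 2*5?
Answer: 200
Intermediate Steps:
g = -5 (g = 5 - 10 = -5)
F(W, D) = 10 + D*W (F(W, D) = D*W + 10 = 10 + D*W)
(F(6, -6) + (2*(-5) - 4))*g = ((10 - 6*6) + (2*(-5) - 4))*(-5) = ((10 - 36) + (-10 - 4))*(-5) = (-26 - 14)*(-5) = -40*(-5) = 200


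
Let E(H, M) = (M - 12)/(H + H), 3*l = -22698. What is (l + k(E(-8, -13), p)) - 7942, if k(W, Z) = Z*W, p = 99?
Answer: -245653/16 ≈ -15353.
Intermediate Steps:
l = -7566 (l = (⅓)*(-22698) = -7566)
E(H, M) = (-12 + M)/(2*H) (E(H, M) = (-12 + M)/((2*H)) = (-12 + M)*(1/(2*H)) = (-12 + M)/(2*H))
k(W, Z) = W*Z
(l + k(E(-8, -13), p)) - 7942 = (-7566 + ((½)*(-12 - 13)/(-8))*99) - 7942 = (-7566 + ((½)*(-⅛)*(-25))*99) - 7942 = (-7566 + (25/16)*99) - 7942 = (-7566 + 2475/16) - 7942 = -118581/16 - 7942 = -245653/16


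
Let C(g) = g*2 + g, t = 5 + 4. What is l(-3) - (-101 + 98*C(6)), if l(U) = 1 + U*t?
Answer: -1689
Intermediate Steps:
t = 9
C(g) = 3*g (C(g) = 2*g + g = 3*g)
l(U) = 1 + 9*U (l(U) = 1 + U*9 = 1 + 9*U)
l(-3) - (-101 + 98*C(6)) = (1 + 9*(-3)) - (-101 + 98*(3*6)) = (1 - 27) - (-101 + 98*18) = -26 - (-101 + 1764) = -26 - 1*1663 = -26 - 1663 = -1689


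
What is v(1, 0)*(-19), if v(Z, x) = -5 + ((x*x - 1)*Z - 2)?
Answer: 152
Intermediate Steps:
v(Z, x) = -7 + Z*(-1 + x²) (v(Z, x) = -5 + ((x² - 1)*Z - 2) = -5 + ((-1 + x²)*Z - 2) = -5 + (Z*(-1 + x²) - 2) = -5 + (-2 + Z*(-1 + x²)) = -7 + Z*(-1 + x²))
v(1, 0)*(-19) = (-7 - 1*1 + 1*0²)*(-19) = (-7 - 1 + 1*0)*(-19) = (-7 - 1 + 0)*(-19) = -8*(-19) = 152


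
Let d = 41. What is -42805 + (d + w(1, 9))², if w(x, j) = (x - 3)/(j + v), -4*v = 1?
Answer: -50399796/1225 ≈ -41143.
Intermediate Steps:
v = -¼ (v = -¼*1 = -¼ ≈ -0.25000)
w(x, j) = (-3 + x)/(-¼ + j) (w(x, j) = (x - 3)/(j - ¼) = (-3 + x)/(-¼ + j))
-42805 + (d + w(1, 9))² = -42805 + (41 + 4*(-3 + 1)/(-1 + 4*9))² = -42805 + (41 + 4*(-2)/(-1 + 36))² = -42805 + (41 + 4*(-2)/35)² = -42805 + (41 + 4*(1/35)*(-2))² = -42805 + (41 - 8/35)² = -42805 + (1427/35)² = -42805 + 2036329/1225 = -50399796/1225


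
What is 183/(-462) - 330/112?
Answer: -2059/616 ≈ -3.3425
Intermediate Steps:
183/(-462) - 330/112 = 183*(-1/462) - 330*1/112 = -61/154 - 165/56 = -2059/616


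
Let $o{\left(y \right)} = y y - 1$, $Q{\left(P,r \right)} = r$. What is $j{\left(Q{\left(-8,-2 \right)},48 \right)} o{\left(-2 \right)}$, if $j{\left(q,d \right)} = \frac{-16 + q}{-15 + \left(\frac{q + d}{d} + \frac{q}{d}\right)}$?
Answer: $\frac{648}{169} \approx 3.8343$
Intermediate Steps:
$j{\left(q,d \right)} = \frac{-16 + q}{-15 + \frac{q}{d} + \frac{d + q}{d}}$ ($j{\left(q,d \right)} = \frac{-16 + q}{-15 + \left(\frac{d + q}{d} + \frac{q}{d}\right)} = \frac{-16 + q}{-15 + \left(\frac{q}{d} + \frac{d + q}{d}\right)} = \frac{-16 + q}{-15 + \frac{q}{d} + \frac{d + q}{d}}$)
$o{\left(y \right)} = -1 + y^{2}$ ($o{\left(y \right)} = y^{2} - 1 = -1 + y^{2}$)
$j{\left(Q{\left(-8,-2 \right)},48 \right)} o{\left(-2 \right)} = \frac{1}{2} \cdot 48 \frac{1}{-2 - 336} \left(-16 - 2\right) \left(-1 + \left(-2\right)^{2}\right) = \frac{1}{2} \cdot 48 \frac{1}{-2 - 336} \left(-18\right) \left(-1 + 4\right) = \frac{1}{2} \cdot 48 \frac{1}{-338} \left(-18\right) 3 = \frac{1}{2} \cdot 48 \left(- \frac{1}{338}\right) \left(-18\right) 3 = \frac{216}{169} \cdot 3 = \frac{648}{169}$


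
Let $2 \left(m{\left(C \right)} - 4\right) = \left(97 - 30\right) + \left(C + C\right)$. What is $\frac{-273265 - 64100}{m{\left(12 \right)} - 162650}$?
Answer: $\frac{674730}{325201} \approx 2.0748$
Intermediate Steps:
$m{\left(C \right)} = \frac{75}{2} + C$ ($m{\left(C \right)} = 4 + \frac{\left(97 - 30\right) + \left(C + C\right)}{2} = 4 + \frac{67 + 2 C}{2} = 4 + \left(\frac{67}{2} + C\right) = \frac{75}{2} + C$)
$\frac{-273265 - 64100}{m{\left(12 \right)} - 162650} = \frac{-273265 - 64100}{\left(\frac{75}{2} + 12\right) - 162650} = - \frac{337365}{\frac{99}{2} - 162650} = - \frac{337365}{- \frac{325201}{2}} = \left(-337365\right) \left(- \frac{2}{325201}\right) = \frac{674730}{325201}$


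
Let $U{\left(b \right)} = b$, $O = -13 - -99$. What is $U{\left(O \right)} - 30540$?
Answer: $-30454$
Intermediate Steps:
$O = 86$ ($O = -13 + 99 = 86$)
$U{\left(O \right)} - 30540 = 86 - 30540 = -30454$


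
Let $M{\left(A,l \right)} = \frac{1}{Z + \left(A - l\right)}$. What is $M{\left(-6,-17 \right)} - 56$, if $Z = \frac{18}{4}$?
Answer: $- \frac{1734}{31} \approx -55.935$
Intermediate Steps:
$Z = \frac{9}{2}$ ($Z = 18 \cdot \frac{1}{4} = \frac{9}{2} \approx 4.5$)
$M{\left(A,l \right)} = \frac{1}{\frac{9}{2} + A - l}$ ($M{\left(A,l \right)} = \frac{1}{\frac{9}{2} + \left(A - l\right)} = \frac{1}{\frac{9}{2} + A - l}$)
$M{\left(-6,-17 \right)} - 56 = \frac{2}{9 - -34 + 2 \left(-6\right)} - 56 = \frac{2}{9 + 34 - 12} - 56 = \frac{2}{31} - 56 = - \frac{1734}{31}$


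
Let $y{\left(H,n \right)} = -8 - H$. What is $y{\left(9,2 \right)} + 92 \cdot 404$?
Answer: $37151$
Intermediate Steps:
$y{\left(9,2 \right)} + 92 \cdot 404 = \left(-8 - 9\right) + 92 \cdot 404 = \left(-8 - 9\right) + 37168 = -17 + 37168 = 37151$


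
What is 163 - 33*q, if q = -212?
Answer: 7159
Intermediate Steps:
163 - 33*q = 163 - 33*(-212) = 163 + 6996 = 7159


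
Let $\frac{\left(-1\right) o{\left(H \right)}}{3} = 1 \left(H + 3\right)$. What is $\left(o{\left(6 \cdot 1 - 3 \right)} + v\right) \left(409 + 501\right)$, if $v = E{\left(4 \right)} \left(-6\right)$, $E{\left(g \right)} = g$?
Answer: $-38220$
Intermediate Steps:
$v = -24$ ($v = 4 \left(-6\right) = -24$)
$o{\left(H \right)} = -9 - 3 H$ ($o{\left(H \right)} = - 3 \cdot 1 \left(H + 3\right) = - 3 \cdot 1 \left(3 + H\right) = - 3 \left(3 + H\right) = -9 - 3 H$)
$\left(o{\left(6 \cdot 1 - 3 \right)} + v\right) \left(409 + 501\right) = \left(\left(-9 - 3 \left(6 \cdot 1 - 3\right)\right) - 24\right) \left(409 + 501\right) = \left(\left(-9 - 3 \left(6 - 3\right)\right) - 24\right) 910 = \left(\left(-9 - 9\right) - 24\right) 910 = \left(-18 - 24\right) 910 = \left(-42\right) 910 = -38220$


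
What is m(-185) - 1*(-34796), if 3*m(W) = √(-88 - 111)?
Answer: 34796 + I*√199/3 ≈ 34796.0 + 4.7022*I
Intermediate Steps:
m(W) = I*√199/3 (m(W) = √(-88 - 111)/3 = √(-199)/3 = (I*√199)/3 = I*√199/3)
m(-185) - 1*(-34796) = I*√199/3 - 1*(-34796) = I*√199/3 + 34796 = 34796 + I*√199/3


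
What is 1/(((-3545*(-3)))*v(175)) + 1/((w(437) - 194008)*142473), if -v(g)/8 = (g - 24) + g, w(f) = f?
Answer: -9202125721/254974465123124880 ≈ -3.6090e-8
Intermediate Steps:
v(g) = 192 - 16*g (v(g) = -8*((g - 24) + g) = -8*((-24 + g) + g) = -8*(-24 + 2*g) = 192 - 16*g)
1/(((-3545*(-3)))*v(175)) + 1/((w(437) - 194008)*142473) = 1/(((-3545*(-3)))*(192 - 16*175)) + 1/((437 - 194008)*142473) = 1/(10635*(192 - 2800)) + (1/142473)/(-193571) = (1/10635)/(-2608) - 1/193571*1/142473 = (1/10635)*(-1/2608) - 1/27578641083 = -1/27736080 - 1/27578641083 = -9202125721/254974465123124880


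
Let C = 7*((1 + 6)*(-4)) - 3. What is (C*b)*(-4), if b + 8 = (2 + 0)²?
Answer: -3184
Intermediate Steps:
b = -4 (b = -8 + (2 + 0)² = -8 + 2² = -8 + 4 = -4)
C = -199 (C = 7*(7*(-4)) - 3 = 7*(-28) - 3 = -196 - 3 = -199)
(C*b)*(-4) = -199*(-4)*(-4) = 796*(-4) = -3184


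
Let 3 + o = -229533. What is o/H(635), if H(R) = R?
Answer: -229536/635 ≈ -361.47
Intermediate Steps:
o = -229536 (o = -3 - 229533 = -229536)
o/H(635) = -229536/635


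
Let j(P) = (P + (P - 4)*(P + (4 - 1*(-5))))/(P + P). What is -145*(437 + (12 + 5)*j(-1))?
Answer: -227795/2 ≈ -1.1390e+5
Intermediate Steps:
j(P) = (P + (-4 + P)*(9 + P))/(2*P) (j(P) = (P + (-4 + P)*(P + (4 + 5)))/((2*P)) = (P + (-4 + P)*(P + 9))*(1/(2*P)) = (P + (-4 + P)*(9 + P))*(1/(2*P)) = (P + (-4 + P)*(9 + P))/(2*P))
-145*(437 + (12 + 5)*j(-1)) = -145*(437 + (12 + 5)*(3 + (1/2)*(-1) - 18/(-1))) = -145*(437 + 17*(3 - 1/2 - 18*(-1))) = -145*(437 + 17*(3 - 1/2 + 18)) = -145*(437 + 17*(41/2)) = -145*(437 + 697/2) = -145*1571/2 = -227795/2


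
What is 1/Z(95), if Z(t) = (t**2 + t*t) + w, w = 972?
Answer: 1/19022 ≈ 5.2571e-5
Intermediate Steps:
Z(t) = 972 + 2*t**2 (Z(t) = (t**2 + t*t) + 972 = (t**2 + t**2) + 972 = 2*t**2 + 972 = 972 + 2*t**2)
1/Z(95) = 1/(972 + 2*95**2) = 1/(972 + 2*9025) = 1/(972 + 18050) = 1/19022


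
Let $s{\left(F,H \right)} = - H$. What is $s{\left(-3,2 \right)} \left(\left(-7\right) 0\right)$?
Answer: $0$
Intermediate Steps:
$s{\left(-3,2 \right)} \left(\left(-7\right) 0\right) = \left(-1\right) 2 \left(\left(-7\right) 0\right) = \left(-2\right) 0 = 0$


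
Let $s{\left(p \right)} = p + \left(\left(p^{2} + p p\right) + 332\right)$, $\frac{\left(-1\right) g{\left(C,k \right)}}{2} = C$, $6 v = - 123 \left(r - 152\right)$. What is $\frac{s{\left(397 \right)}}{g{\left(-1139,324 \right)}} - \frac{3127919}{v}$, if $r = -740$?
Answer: $- \frac{336998160}{10413877} \approx -32.36$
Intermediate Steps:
$v = 18286$ ($v = \frac{\left(-123\right) \left(-740 - 152\right)}{6} = \frac{\left(-123\right) \left(-892\right)}{6} = \frac{1}{6} \cdot 109716 = 18286$)
$g{\left(C,k \right)} = - 2 C$
$s{\left(p \right)} = 332 + p + 2 p^{2}$ ($s{\left(p \right)} = p + \left(\left(p^{2} + p^{2}\right) + 332\right) = p + \left(2 p^{2} + 332\right) = p + \left(332 + 2 p^{2}\right) = 332 + p + 2 p^{2}$)
$\frac{s{\left(397 \right)}}{g{\left(-1139,324 \right)}} - \frac{3127919}{v} = \frac{332 + 397 + 2 \cdot 397^{2}}{\left(-2\right) \left(-1139\right)} - \frac{3127919}{18286} = \frac{332 + 397 + 2 \cdot 157609}{2278} - \frac{3127919}{18286} = \left(332 + 397 + 315218\right) \frac{1}{2278} - \frac{3127919}{18286} = 315947 \cdot \frac{1}{2278} - \frac{3127919}{18286} = \frac{315947}{2278} - \frac{3127919}{18286} = - \frac{336998160}{10413877}$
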